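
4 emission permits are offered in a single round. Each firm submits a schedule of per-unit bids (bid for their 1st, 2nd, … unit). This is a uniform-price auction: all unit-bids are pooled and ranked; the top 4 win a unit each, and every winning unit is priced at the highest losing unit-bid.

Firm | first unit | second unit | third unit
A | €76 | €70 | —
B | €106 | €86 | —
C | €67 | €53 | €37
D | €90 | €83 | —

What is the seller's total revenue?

Merging the schedules and taking the best 4: 106 (B-1), 90 (D-1), 86 (B-2), 83 (D-2)
Highest rejected unit-bid = €76.
Allocation: B 2, D 2. Every unit priced at €76.
Revenue = 4 × 76 = €304.

Total revenue: €304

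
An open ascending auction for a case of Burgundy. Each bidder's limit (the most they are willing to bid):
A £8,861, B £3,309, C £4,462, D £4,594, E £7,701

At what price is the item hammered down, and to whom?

Limits in order: 8,861 (A) > 7,701 (E) > 4,594 (D) > 4,462 (C) > 3,309 (B)
Once the price passes £7,701, only A is left; the hammer falls at E's limit of £7,701.

A wins at £7,701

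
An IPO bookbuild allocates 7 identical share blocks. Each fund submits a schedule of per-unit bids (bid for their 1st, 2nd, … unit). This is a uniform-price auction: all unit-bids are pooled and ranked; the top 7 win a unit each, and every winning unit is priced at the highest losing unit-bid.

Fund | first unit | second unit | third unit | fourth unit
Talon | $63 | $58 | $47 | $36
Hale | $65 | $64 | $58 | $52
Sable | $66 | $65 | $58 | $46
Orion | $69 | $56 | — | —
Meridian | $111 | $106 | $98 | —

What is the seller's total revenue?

Total revenue: $448

All unit-bids, highest first — top 7: 111 (Meridian-1), 106 (Meridian-2), 98 (Meridian-3), 69 (Orion-1), 66 (Sable-1), 65 (Hale-1), 65 (Sable-2)
The (k+1)-th unit-bid is $64.
Allocation: Hale 1, Meridian 3, Orion 1, Sable 2. Every unit priced at $64.
Revenue = 7 × 64 = $448.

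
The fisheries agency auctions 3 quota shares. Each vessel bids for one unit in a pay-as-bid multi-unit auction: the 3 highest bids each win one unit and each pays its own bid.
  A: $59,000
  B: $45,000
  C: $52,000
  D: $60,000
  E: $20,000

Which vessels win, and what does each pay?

Sorting: 60,000 (D), 59,000 (A), 52,000 (C), 45,000 (B), 20,000 (E)
Top 3: D, A, C.
Each winner pays its own bid: D $60,000, A $59,000, C $52,000.

D $60,000, A $59,000, C $52,000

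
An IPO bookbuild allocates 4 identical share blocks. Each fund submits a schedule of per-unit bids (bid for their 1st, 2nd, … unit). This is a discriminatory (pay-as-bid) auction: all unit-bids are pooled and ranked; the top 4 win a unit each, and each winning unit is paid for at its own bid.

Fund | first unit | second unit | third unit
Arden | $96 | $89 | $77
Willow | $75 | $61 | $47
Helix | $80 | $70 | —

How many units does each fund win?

Arden 3, Helix 1

All unit-bids, highest first — top 4: 96 (Arden-1), 89 (Arden-2), 80 (Helix-1), 77 (Arden-3)
Next rejected bid: $75 (not a price — pay-as-bid).
Allocation: Arden 3, Helix 1.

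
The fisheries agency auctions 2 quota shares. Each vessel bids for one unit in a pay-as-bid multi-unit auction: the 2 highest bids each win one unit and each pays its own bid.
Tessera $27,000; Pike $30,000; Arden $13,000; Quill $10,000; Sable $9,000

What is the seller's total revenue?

Total revenue: $57,000

Bids ranked high→low: 30,000 (Pike), 27,000 (Tessera), 13,000 (Arden), 10,000 (Quill), …
Winners (2 units): Pike, Tessera.
Total revenue = 30,000 + 27,000 = $57,000.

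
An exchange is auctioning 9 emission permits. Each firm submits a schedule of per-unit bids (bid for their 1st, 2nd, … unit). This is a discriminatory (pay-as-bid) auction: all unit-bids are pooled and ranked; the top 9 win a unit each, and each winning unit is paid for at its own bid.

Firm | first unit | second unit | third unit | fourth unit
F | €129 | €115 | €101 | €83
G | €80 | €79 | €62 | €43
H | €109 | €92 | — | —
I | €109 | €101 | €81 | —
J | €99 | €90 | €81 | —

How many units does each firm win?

Pooled unit-bids ranked (top 9): 129 (F-1), 115 (F-2), 109 (H-1), 109 (I-1), 101 (F-3), 101 (I-2), 99 (J-1), 92 (H-2), 90 (J-2)
Next rejected bid: €83 (not a price — pay-as-bid).
Allocation: F 3, H 2, I 2, J 2.

F 3, H 2, I 2, J 2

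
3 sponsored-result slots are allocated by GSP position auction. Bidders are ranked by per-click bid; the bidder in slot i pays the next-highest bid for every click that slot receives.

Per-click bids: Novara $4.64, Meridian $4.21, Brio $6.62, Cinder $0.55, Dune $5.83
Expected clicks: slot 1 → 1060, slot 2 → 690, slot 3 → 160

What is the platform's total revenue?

Per-click bids in order: $6.62 (Brio) > $5.83 (Dune) > $4.64 (Novara) > $4.21 (Meridian) > …
Slot 1: Brio pays $5.83 × 1060 = $6179.80
Slot 2: Dune pays $4.64 × 690 = $3201.60
Slot 3: Novara pays $4.21 × 160 = $673.60
Total = $10055.00

Total revenue: $10055.00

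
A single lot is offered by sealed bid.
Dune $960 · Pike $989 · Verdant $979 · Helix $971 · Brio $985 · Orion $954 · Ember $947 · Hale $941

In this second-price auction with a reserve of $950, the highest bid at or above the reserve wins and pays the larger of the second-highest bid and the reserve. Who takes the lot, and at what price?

Bids in order: 989 (Pike) > 985 (Brio) > 979 (Verdant) > 971 (Helix) > 960 (Dune) > 954 (Orion) > …
Pike has the top bid at or above the reserve ($989).
max(second-highest $985, reserve $950) = $985; the reserve does not bind.

Pike pays $985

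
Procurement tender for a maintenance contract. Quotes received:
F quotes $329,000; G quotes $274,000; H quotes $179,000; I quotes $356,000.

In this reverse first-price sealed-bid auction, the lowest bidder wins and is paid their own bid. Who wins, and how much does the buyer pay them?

H is paid $179,000

Bids in order: 179,000 (H) < 274,000 (G) < 329,000 (F) < 356,000 (I)
First-price: H is paid what they bid, $179,000.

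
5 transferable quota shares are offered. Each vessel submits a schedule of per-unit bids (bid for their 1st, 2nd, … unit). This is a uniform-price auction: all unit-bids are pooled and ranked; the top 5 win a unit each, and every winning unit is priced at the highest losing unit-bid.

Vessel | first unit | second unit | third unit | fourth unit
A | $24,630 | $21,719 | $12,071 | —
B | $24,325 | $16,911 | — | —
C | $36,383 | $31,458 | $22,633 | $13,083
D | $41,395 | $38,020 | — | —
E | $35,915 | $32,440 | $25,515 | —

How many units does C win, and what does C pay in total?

C: 1 unit, pays $31,458

Pooled unit-bids ranked (top 5): 41,395 (D-1), 38,020 (D-2), 36,383 (C-1), 35,915 (E-1), 32,440 (E-2)
Highest rejected unit-bid = $31,458.
C wins 1 unit(s) at $31,458 each.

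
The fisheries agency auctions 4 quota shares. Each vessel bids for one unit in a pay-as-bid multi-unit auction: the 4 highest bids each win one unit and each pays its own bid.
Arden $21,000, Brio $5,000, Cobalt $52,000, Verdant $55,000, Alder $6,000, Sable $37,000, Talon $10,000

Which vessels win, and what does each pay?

Verdant $55,000, Cobalt $52,000, Sable $37,000, Arden $21,000

Sorting: 55,000 (Verdant), 52,000 (Cobalt), 37,000 (Sable), 21,000 (Arden), 10,000 (Talon), 6,000 (Alder), …
Winners (4 units): Verdant, Cobalt, Sable, Arden.
Each winner pays its own bid: Verdant $55,000, Cobalt $52,000, Sable $37,000, Arden $21,000.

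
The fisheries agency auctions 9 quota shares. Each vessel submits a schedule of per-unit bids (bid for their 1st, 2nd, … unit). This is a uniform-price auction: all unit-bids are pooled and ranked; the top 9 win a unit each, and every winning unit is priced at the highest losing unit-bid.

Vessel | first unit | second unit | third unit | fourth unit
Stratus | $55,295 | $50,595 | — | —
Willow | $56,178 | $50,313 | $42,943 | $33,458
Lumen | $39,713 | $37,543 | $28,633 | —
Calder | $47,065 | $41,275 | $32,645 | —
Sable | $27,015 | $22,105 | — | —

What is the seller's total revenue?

Merging the schedules and taking the best 9: 56,178 (Willow-1), 55,295 (Stratus-1), 50,595 (Stratus-2), 50,313 (Willow-2), 47,065 (Calder-1), 42,943 (Willow-3), 41,275 (Calder-2), 39,713 (Lumen-1), 37,543 (Lumen-2)
Highest rejected unit-bid = $33,458.
Allocation: Calder 2, Lumen 2, Stratus 2, Willow 3. Every unit priced at $33,458.
Revenue = 9 × 33,458 = $301,122.

Total revenue: $301,122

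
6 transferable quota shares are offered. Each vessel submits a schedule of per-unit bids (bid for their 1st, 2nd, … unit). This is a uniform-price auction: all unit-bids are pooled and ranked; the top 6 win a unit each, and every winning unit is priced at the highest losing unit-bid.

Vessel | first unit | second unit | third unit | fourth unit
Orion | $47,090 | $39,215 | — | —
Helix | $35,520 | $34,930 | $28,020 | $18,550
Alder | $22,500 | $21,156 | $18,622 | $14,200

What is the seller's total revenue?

All unit-bids, highest first — top 6: 47,090 (Orion-1), 39,215 (Orion-2), 35,520 (Helix-1), 34,930 (Helix-2), 28,020 (Helix-3), 22,500 (Alder-1)
The (k+1)-th unit-bid is $21,156.
Allocation: Alder 1, Helix 3, Orion 2. Every unit priced at $21,156.
Revenue = 6 × 21,156 = $126,936.

Total revenue: $126,936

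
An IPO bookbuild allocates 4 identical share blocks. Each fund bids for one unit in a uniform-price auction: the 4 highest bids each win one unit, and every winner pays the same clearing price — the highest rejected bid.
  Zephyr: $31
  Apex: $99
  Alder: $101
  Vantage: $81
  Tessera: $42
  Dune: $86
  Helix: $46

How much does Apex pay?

Ordering the bids: 101 (Alder), 99 (Apex), 86 (Dune), 81 (Vantage), 46 (Helix), 42 (Tessera), …
Top 4: Alder, Apex, Dune, Vantage.
Highest unsuccessful bid: $46 → clearing price.
Apex wins → pays $46.

Apex pays $46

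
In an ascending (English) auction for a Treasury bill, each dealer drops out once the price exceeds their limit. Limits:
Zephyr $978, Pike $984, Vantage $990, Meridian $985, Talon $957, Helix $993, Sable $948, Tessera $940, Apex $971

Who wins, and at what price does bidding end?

Limits in order: 993 (Helix) > 990 (Vantage) > 985 (Meridian) > 984 (Pike) > 978 (Zephyr) > 971 (Apex) > …
Once the price passes $990, only Helix is left; the hammer falls at Vantage's limit of $990.

Helix wins at $990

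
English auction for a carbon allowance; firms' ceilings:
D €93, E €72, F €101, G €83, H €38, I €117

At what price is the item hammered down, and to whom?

Sorting limits: 117 (I) > 101 (F) > 93 (D) > 83 (G) > 72 (E) > 38 (H)
Once the price passes €101, only I is left; the hammer falls at F's limit of €101.

I wins at €101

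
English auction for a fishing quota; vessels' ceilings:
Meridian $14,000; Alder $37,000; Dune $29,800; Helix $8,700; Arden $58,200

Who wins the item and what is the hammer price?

Arden wins at $37,000

Rule: the price rises until one bidder remains; the winner pays the price at which the last rival dropped out.
Limits ranked: 58,200 (Arden) > 37,000 (Alder) > 29,800 (Dune) > 14,000 (Meridian) > 8,700 (Helix)
Bidding ends when Alder exits at $37,000; Arden takes it.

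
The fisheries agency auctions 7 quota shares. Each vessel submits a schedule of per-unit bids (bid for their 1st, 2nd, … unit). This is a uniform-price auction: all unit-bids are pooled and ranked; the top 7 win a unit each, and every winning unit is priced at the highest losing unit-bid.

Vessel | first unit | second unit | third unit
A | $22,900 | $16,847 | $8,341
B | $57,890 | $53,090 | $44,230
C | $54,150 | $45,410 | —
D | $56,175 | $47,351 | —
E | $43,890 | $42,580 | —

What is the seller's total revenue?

Pooled unit-bids ranked (top 7): 57,890 (B-1), 56,175 (D-1), 54,150 (C-1), 53,090 (B-2), 47,351 (D-2), 45,410 (C-2), 44,230 (B-3)
First bid not allocated: $43,890.
Allocation: B 3, C 2, D 2. Every unit priced at $43,890.
Revenue = 7 × 43,890 = $307,230.

Total revenue: $307,230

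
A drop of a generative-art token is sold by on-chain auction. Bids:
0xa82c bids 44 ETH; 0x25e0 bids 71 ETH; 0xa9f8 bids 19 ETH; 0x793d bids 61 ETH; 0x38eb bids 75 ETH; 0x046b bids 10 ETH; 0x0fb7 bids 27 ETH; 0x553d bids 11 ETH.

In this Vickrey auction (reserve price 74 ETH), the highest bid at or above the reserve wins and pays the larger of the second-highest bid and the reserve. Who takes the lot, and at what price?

Bids in order: 75 (0x38eb) > 71 (0x25e0) > 61 (0x793d) > 44 (0xa82c) > 27 (0x0fb7) > 19 (0xa9f8) > …
Highest eligible bid: 0x38eb at 75 ETH.
max(second-highest 71 ETH, reserve 74 ETH) = 74 ETH.

0x38eb pays 74 ETH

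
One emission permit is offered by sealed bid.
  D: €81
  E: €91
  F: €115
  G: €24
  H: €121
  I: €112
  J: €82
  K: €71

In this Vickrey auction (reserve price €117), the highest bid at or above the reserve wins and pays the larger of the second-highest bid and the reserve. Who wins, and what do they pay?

H pays €117

Sorting bids: 121 (H) > 115 (F) > 112 (I) > 91 (E) > 82 (J) > 81 (D) > …
Highest eligible bid: H at €121.
max(second-highest €115, reserve €117) = €117.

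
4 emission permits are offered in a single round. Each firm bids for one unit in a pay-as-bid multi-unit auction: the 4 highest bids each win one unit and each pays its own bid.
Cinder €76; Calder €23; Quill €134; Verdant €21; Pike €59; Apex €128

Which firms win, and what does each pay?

Ordering the bids: 134 (Quill), 128 (Apex), 76 (Cinder), 59 (Pike), 23 (Calder), 21 (Verdant)
The 4 highest are Quill, Apex, Cinder, Pike.
Each winner pays its own bid: Quill €134, Apex €128, Cinder €76, Pike €59.

Quill €134, Apex €128, Cinder €76, Pike €59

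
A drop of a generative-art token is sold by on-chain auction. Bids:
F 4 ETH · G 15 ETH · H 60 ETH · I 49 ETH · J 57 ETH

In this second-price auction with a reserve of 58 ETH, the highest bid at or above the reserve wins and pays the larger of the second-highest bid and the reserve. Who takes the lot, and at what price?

Bids in order: 60 (H) > 57 (J) > 49 (I) > 15 (G) > 4 (F)
Highest eligible bid: H at 60 ETH.
Second-highest bid 57 ETH is below the reserve 58 ETH, so the reserve binds → payment 58 ETH.

H pays 58 ETH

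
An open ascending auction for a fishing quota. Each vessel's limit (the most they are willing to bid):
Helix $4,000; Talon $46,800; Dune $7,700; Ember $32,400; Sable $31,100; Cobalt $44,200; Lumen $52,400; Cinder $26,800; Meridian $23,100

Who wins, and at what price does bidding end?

Open ascending-bid auction: the price rises until one bidder remains; the winner pays the price at which the last rival dropped out.
Limits ranked: 52,400 (Lumen) > 46,800 (Talon) > 44,200 (Cobalt) > 32,400 (Ember) > 31,100 (Sable) > 26,800 (Cinder) > …
Talon is the last rival to drop out, at $46,800; Lumen remains and wins at that price.

Lumen wins at $46,800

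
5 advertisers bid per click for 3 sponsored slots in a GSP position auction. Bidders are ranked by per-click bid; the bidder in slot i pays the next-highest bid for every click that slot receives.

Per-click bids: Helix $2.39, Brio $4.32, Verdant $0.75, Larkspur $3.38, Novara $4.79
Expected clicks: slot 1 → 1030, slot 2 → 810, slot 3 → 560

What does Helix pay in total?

Sorting advertisers: $4.79 (Novara) > $4.32 (Brio) > $3.38 (Larkspur) > $2.39 (Helix) > …
Helix ranks below slot 3 → no slot, pays nothing.

Helix pays $0.00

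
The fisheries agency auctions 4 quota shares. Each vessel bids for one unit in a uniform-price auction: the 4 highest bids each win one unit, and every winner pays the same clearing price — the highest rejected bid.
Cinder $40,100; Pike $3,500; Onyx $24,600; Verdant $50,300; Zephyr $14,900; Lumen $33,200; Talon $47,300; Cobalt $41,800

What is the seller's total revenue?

Total revenue: $132,800

Sorting: 50,300 (Verdant), 47,300 (Talon), 41,800 (Cobalt), 40,100 (Cinder), 33,200 (Lumen), 24,600 (Onyx), …
Top 4: Verdant, Talon, Cobalt, Cinder.
Clearing price = highest rejected bid = $33,200.
Total revenue = 4 × $33,200 = $132,800.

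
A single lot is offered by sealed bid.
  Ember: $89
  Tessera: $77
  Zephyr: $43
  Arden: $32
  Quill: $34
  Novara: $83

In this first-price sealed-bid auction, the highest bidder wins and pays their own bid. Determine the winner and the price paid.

Bids ranked: 89 (Ember) > 83 (Novara) > 77 (Tessera) > 43 (Zephyr) > 34 (Quill) > 32 (Arden)
First-price: Ember pays what they bid, $89.

Ember pays $89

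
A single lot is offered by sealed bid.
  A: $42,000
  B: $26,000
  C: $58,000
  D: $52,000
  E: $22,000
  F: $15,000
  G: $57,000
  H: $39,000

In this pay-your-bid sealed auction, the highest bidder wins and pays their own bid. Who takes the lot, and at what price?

Pay-your-bid sealed auction: the highest bidder wins and pays their own bid.
Bids ranked: 58,000 (C) > 57,000 (G) > 52,000 (D) > 42,000 (A) > 39,000 (H) > 26,000 (B) > …
C is highest → pays own bid, $58,000.

C pays $58,000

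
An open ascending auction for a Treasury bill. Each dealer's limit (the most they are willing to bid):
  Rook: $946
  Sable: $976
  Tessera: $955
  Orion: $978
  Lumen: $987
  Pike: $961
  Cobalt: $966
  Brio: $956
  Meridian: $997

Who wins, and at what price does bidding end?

Meridian wins at $987

Sorting limits: 997 (Meridian) > 987 (Lumen) > 978 (Orion) > 976 (Sable) > 966 (Cobalt) > 961 (Pike) > …
Bidding ends when Lumen exits at $987; Meridian takes it.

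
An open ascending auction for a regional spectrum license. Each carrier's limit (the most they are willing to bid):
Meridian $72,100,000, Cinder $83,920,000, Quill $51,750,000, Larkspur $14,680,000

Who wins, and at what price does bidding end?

Cinder wins at $72,100,000

Limits ranked: 83,920,000 (Cinder) > 72,100,000 (Meridian) > 51,750,000 (Quill) > 14,680,000 (Larkspur)
Bidding ends when Meridian exits at $72,100,000; Cinder takes it.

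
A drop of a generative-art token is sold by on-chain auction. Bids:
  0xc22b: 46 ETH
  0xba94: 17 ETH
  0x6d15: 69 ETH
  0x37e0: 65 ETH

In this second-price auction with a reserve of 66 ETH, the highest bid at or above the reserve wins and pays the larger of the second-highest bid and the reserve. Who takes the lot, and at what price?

0x6d15 pays 66 ETH

Second-price auction with a reserve of 66 ETH: the highest bid at or above the reserve wins and pays the larger of the second-highest bid and the reserve.
Sorting bids: 69 (0x6d15) > 65 (0x37e0) > 46 (0xc22b) > 17 (0xba94)
0x6d15 has the top bid at or above the reserve (69 ETH).
Second-highest bid 65 ETH is below the reserve 66 ETH, so the reserve binds → payment 66 ETH.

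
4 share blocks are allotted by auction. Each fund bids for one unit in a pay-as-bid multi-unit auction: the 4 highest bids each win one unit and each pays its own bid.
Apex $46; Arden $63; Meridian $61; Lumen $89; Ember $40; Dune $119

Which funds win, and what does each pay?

Dune $119, Lumen $89, Arden $63, Meridian $61

Ordering the bids: 119 (Dune), 89 (Lumen), 63 (Arden), 61 (Meridian), 46 (Apex), 40 (Ember)
Winners (4 units): Dune, Lumen, Arden, Meridian.
Each winner pays its own bid: Dune $119, Lumen $89, Arden $63, Meridian $61.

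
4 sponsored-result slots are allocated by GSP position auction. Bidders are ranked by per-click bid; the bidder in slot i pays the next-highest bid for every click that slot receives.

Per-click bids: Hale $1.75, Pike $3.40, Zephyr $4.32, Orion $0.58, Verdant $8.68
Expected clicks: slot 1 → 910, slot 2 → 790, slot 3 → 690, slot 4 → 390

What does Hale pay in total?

Ranked by bid: $8.68 (Verdant) > $4.32 (Zephyr) > $3.40 (Pike) > $1.75 (Hale) > $0.58 (Orion)
Hale holds slot 4 → pays next bid $0.58 × 390 clicks = $226.20.

Hale pays $226.20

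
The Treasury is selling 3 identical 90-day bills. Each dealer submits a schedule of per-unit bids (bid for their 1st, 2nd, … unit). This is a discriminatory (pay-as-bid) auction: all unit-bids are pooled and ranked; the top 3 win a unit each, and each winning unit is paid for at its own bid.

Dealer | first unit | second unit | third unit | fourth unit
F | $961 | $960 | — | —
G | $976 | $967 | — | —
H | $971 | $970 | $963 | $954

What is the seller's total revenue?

Pooled unit-bids ranked (top 3): 976 (G-1), 971 (H-1), 970 (H-2)
Next rejected bid: $967 (not a price — pay-as-bid).
Each winning unit pays its own bid.
Revenue = 976 + 971 + 970 = $2,917.

Total revenue: $2,917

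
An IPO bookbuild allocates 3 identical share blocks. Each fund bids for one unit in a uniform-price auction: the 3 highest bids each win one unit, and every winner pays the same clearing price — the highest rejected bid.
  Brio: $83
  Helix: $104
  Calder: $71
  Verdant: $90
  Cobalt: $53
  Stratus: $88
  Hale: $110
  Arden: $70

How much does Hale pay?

Hale pays $88

Sorting: 110 (Hale), 104 (Helix), 90 (Verdant), 88 (Stratus), 83 (Brio), …
Top 3: Hale, Helix, Verdant.
First losing bid is Stratus's $88, which sets the uniform price.
Hale wins → pays $88.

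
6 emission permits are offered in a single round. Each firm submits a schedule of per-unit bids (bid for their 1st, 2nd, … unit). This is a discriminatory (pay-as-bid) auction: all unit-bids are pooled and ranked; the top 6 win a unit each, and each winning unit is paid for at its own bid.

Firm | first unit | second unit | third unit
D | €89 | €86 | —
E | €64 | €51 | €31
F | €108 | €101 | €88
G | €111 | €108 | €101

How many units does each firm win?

All unit-bids, highest first — top 6: 111 (G-1), 108 (F-1), 108 (G-2), 101 (F-2), 101 (G-3), 89 (D-1)
Next rejected bid: €88 (not a price — pay-as-bid).
Allocation: D 1, F 2, G 3.

D 1, F 2, G 3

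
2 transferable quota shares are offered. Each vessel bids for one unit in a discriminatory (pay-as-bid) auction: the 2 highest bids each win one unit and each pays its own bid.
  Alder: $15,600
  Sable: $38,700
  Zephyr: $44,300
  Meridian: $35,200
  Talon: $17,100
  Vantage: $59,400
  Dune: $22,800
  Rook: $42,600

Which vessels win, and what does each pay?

Ordering the bids: 59,400 (Vantage), 44,300 (Zephyr), 42,600 (Rook), 38,700 (Sable), …
The 2 highest are Vantage, Zephyr.
Each winner pays its own bid: Vantage $59,400, Zephyr $44,300.

Vantage $59,400, Zephyr $44,300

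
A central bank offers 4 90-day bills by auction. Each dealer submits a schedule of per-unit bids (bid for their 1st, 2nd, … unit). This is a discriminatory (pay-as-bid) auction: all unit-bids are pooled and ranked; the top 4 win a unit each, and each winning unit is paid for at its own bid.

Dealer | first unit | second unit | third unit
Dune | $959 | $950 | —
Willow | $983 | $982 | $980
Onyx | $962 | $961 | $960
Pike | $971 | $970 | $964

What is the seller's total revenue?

Total revenue: $3,916

Pooled unit-bids ranked (top 4): 983 (Willow-1), 982 (Willow-2), 980 (Willow-3), 971 (Pike-1)
Next rejected bid: $970 (not a price — pay-as-bid).
Each winning unit pays its own bid.
Revenue = 983 + 982 + 980 + 971 = $3,916.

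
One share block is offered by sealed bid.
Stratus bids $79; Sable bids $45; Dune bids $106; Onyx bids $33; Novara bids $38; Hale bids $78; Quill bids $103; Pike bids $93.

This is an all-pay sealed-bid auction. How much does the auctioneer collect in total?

Total revenue: $575

Bids ranked: 106 (Dune) > 103 (Quill) > 93 (Pike) > 79 (Stratus) > 78 (Hale) > 45 (Sable) > …
Dune wins with the top bid; all bids are sunk regardless.
Every bidder forfeits their bid regardless of winning.
Revenue = 79 + 45 + 106 + 33 + 38 + 78 + 103 + 93 = $575.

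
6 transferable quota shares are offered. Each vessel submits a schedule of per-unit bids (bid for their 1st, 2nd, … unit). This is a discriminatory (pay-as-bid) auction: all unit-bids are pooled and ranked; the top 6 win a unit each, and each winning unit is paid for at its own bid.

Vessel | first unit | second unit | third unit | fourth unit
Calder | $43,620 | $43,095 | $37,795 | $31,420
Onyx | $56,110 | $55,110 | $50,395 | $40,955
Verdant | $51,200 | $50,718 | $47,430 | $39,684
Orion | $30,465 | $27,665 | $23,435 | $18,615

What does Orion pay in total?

Orion pays $0

Merging the schedules and taking the best 6: 56,110 (Onyx-1), 55,110 (Onyx-2), 51,200 (Verdant-1), 50,718 (Verdant-2), 50,395 (Onyx-3), 47,430 (Verdant-3)
Next rejected bid: $43,620 (not a price — pay-as-bid).
Orion wins no units.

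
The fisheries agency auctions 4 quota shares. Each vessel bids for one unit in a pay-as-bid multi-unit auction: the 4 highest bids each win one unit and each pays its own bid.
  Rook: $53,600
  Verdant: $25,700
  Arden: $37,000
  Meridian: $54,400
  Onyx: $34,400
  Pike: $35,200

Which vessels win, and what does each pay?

Sorting: 54,400 (Meridian), 53,600 (Rook), 37,000 (Arden), 35,200 (Pike), 34,400 (Onyx), 25,700 (Verdant)
Winners (4 units): Meridian, Rook, Arden, Pike.
Each winner pays its own bid: Meridian $54,400, Rook $53,600, Arden $37,000, Pike $35,200.

Meridian $54,400, Rook $53,600, Arden $37,000, Pike $35,200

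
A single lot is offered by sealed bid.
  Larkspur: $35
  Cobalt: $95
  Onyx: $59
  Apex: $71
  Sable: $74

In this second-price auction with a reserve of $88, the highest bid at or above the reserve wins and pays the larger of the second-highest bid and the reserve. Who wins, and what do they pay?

Sorting bids: 95 (Cobalt) > 74 (Sable) > 71 (Apex) > 59 (Onyx) > 35 (Larkspur)
Highest eligible bid: Cobalt at $95.
max(second-highest $74, reserve $88) = $88.

Cobalt pays $88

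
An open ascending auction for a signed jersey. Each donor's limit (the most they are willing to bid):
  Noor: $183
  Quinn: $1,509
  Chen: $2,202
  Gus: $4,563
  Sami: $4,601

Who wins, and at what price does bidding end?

Ascending (English) auction: the price rises until one bidder remains; the winner pays the price at which the last rival dropped out.
Limits ranked: 4,601 (Sami) > 4,563 (Gus) > 2,202 (Chen) > 1,509 (Quinn) > 183 (Noor)
Once the price passes $4,563, only Sami is left; the hammer falls at Gus's limit of $4,563.

Sami wins at $4,563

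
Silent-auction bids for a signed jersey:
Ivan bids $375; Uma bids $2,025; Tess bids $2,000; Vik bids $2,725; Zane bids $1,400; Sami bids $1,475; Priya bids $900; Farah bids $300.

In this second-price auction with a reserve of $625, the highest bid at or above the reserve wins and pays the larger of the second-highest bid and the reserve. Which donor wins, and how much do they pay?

Rule: the highest bid at or above the reserve wins and pays the larger of the second-highest bid and the reserve.
Sorting bids: 2,725 (Vik) > 2,025 (Uma) > 2,000 (Tess) > 1,475 (Sami) > 1,400 (Zane) > 900 (Priya) > …
Highest eligible bid: Vik at $2,725.
max(second-highest $2,025, reserve $625) = $2,025; the reserve does not bind.

Vik pays $2,025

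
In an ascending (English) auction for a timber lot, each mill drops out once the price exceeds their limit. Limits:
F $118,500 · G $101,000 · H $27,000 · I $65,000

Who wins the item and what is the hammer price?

F wins at $101,000

Sorting limits: 118,500 (F) > 101,000 (G) > 65,000 (I) > 27,000 (H)
Bidding ends when G exits at $101,000; F takes it.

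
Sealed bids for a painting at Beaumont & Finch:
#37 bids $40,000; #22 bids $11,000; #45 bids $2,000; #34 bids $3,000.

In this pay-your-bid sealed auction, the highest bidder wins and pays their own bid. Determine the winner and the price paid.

Sorting bids: 40,000 (#37) > 11,000 (#22) > 3,000 (#34) > 2,000 (#45)
#37 has the highest bid and pays exactly that: $40,000.

#37 pays $40,000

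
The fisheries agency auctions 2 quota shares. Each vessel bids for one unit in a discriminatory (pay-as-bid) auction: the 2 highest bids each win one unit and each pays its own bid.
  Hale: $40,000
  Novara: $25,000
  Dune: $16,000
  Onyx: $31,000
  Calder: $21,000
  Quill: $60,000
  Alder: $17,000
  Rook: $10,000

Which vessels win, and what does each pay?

Quill $60,000, Hale $40,000

Ordering the bids: 60,000 (Quill), 40,000 (Hale), 31,000 (Onyx), 25,000 (Novara), …
Winners (2 units): Quill, Hale.
Each winner pays its own bid: Quill $60,000, Hale $40,000.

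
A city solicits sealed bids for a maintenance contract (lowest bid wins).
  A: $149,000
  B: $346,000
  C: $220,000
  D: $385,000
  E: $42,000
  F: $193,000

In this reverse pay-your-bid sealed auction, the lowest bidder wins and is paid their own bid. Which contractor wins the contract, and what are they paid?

E is paid $42,000

Sorting bids: 42,000 (E) < 149,000 (A) < 193,000 (F) < 220,000 (C) < 346,000 (B) < 385,000 (D)
First-price: E is paid what they bid, $42,000.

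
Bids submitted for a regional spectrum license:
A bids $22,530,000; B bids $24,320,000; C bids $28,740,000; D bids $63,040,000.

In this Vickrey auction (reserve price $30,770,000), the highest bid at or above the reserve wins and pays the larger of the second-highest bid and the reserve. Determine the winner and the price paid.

D pays $30,770,000

Vickrey auction (reserve price $30,770,000): the highest bid at or above the reserve wins and pays the larger of the second-highest bid and the reserve.
Bids in order: 63,040,000 (D) > 28,740,000 (C) > 24,320,000 (B) > 22,530,000 (A)
Highest eligible bid: D at $63,040,000.
max(second-highest $28,740,000, reserve $30,770,000) = $30,770,000.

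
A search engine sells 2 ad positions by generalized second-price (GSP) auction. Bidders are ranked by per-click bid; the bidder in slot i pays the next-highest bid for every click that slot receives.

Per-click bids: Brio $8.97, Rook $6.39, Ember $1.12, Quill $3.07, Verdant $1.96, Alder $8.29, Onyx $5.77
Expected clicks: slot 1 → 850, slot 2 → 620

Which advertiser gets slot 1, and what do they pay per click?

Brio; $8.29 per click

Per-click bids in order: $8.97 (Brio) > $8.29 (Alder) > $6.39 (Rook) > …
Slot 1 goes to the first-ranked bidder, Brio, who pays the next bid down: $8.29/click.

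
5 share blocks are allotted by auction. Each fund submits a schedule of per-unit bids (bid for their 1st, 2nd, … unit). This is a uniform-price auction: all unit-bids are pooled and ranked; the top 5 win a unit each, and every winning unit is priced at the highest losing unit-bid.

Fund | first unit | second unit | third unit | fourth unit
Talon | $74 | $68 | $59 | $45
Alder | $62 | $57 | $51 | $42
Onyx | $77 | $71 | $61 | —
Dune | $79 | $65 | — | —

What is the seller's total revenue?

Merging the schedules and taking the best 5: 79 (Dune-1), 77 (Onyx-1), 74 (Talon-1), 71 (Onyx-2), 68 (Talon-2)
First bid not allocated: $65.
Allocation: Dune 1, Onyx 2, Talon 2. Every unit priced at $65.
Revenue = 5 × 65 = $325.

Total revenue: $325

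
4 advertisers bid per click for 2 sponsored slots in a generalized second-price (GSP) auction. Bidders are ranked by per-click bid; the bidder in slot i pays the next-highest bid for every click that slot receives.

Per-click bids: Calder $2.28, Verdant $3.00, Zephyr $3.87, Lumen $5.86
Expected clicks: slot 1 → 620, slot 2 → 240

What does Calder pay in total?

Per-click bids in order: $5.86 (Lumen) > $3.87 (Zephyr) > $3.00 (Verdant) > …
Calder ranks below slot 2 → no slot, pays nothing.

Calder pays $0.00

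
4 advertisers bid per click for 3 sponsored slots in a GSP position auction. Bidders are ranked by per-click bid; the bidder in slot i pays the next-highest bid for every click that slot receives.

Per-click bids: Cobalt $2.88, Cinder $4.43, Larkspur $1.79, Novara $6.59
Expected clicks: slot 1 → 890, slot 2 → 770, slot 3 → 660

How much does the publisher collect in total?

Ranked by bid: $6.59 (Novara) > $4.43 (Cinder) > $2.88 (Cobalt) > $1.79 (Larkspur)
Slot 1: Novara pays $4.43 × 890 = $3942.70
Slot 2: Cinder pays $2.88 × 770 = $2217.60
Slot 3: Cobalt pays $1.79 × 660 = $1181.40
Total = $7341.70

Total revenue: $7341.70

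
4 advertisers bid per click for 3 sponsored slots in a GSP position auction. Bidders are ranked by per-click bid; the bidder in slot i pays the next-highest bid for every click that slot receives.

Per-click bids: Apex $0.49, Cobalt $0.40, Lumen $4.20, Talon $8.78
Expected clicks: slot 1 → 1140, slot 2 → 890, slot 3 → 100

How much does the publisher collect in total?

Per-click bids in order: $8.78 (Talon) > $4.20 (Lumen) > $0.49 (Apex) > $0.40 (Cobalt)
Slot 1: Talon pays $4.20 × 1140 = $4788.00
Slot 2: Lumen pays $0.49 × 890 = $436.10
Slot 3: Apex pays $0.40 × 100 = $40.00
Total = $5264.10

Total revenue: $5264.10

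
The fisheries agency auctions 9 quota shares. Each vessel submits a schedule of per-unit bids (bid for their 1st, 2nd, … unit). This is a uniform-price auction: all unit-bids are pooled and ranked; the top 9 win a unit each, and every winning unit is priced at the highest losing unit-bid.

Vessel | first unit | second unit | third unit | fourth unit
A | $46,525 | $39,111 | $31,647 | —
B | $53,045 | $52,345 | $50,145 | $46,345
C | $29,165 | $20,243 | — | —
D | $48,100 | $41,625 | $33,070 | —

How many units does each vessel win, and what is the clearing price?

A 2, B 4, D 3; clearing price $31,647

Merging the schedules and taking the best 9: 53,045 (B-1), 52,345 (B-2), 50,145 (B-3), 48,100 (D-1), 46,525 (A-1), 46,345 (B-4), 41,625 (D-2), 39,111 (A-2), 33,070 (D-3)
First bid not allocated: $31,647.
Allocation: A 2, B 4, D 3.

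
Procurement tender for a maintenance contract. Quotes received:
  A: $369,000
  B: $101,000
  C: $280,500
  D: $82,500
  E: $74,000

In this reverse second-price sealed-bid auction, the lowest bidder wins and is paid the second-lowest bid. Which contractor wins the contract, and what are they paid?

Bids in order: 74,000 (E) < 82,500 (D) < 101,000 (B) < 280,500 (C) < 369,000 (A)
E wins with the lowest bid; price is set by the runner-up at $82,500.

E is paid $82,500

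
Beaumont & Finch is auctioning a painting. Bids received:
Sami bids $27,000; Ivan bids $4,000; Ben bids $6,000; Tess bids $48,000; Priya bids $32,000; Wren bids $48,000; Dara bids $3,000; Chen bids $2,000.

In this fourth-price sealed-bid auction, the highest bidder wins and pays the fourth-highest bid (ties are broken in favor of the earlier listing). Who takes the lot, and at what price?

Tess pays $27,000

Rule: the highest bidder wins and pays the fourth-highest bid.
Bids in order: 48,000 (Tess) > 48,000 (Wren) > 32,000 (Priya) > 27,000 (Sami) > 6,000 (Ben) > 4,000 (Ivan) > …
Tess and Wren tie at $48,000; tie-break gives it to Tess.
Tess is highest; pays the fourth-highest bid, $27,000.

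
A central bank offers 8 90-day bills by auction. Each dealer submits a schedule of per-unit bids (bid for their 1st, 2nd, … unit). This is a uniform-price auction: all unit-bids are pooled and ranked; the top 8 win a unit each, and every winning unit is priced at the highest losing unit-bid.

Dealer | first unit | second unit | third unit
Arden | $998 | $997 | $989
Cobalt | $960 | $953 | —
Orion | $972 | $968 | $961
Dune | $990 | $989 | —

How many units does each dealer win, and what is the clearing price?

Arden 3, Dune 2, Orion 3; clearing price $960

Merging the schedules and taking the best 8: 998 (Arden-1), 997 (Arden-2), 990 (Dune-1), 989 (Arden-3), 989 (Dune-2), 972 (Orion-1), 968 (Orion-2), 961 (Orion-3)
The (k+1)-th unit-bid is $960.
Allocation: Arden 3, Dune 2, Orion 3.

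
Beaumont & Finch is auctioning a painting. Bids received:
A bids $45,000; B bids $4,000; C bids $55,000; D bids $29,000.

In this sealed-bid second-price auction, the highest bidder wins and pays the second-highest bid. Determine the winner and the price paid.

Bids ranked: 55,000 (C) > 45,000 (A) > 29,000 (D) > 4,000 (B)
Second-price: C pays A's bid of $45,000.

C pays $45,000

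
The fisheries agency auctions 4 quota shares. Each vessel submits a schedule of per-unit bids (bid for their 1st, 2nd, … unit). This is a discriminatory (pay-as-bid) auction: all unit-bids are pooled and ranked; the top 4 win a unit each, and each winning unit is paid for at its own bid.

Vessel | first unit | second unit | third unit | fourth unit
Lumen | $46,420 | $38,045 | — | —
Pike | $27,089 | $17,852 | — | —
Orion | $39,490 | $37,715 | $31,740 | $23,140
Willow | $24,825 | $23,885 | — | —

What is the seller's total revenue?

Total revenue: $161,670

Pooled unit-bids ranked (top 4): 46,420 (Lumen-1), 39,490 (Orion-1), 38,045 (Lumen-2), 37,715 (Orion-2)
Next rejected bid: $31,740 (not a price — pay-as-bid).
Each winning unit pays its own bid.
Revenue = 46,420 + 39,490 + 38,045 + 37,715 = $161,670.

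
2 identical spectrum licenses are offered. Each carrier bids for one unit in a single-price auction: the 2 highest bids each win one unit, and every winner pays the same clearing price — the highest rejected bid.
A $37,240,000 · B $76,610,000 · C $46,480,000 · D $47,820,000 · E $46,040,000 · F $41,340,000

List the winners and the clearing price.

Bids ranked high→low: 76,610,000 (B), 47,820,000 (D), 46,480,000 (C), 46,040,000 (E), …
The 2 highest are B, D.
Clearing price = highest rejected bid = $46,480,000.

B, D; each pays $46,480,000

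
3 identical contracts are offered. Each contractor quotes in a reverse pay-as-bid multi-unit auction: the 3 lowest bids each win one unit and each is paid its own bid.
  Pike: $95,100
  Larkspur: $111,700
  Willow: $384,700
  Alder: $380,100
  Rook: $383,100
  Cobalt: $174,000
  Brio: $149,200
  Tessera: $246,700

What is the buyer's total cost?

Sorting: 95,100 (Pike), 111,700 (Larkspur), 149,200 (Brio), 174,000 (Cobalt), 246,700 (Tessera), …
Lowest 3: Pike, Larkspur, Brio.
Total cost = 95,100 + 111,700 + 149,200 = $356,000.

Total cost: $356,000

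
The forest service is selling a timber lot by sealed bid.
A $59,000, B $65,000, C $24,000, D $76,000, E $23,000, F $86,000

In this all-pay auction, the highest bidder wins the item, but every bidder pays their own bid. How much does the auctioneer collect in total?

Total revenue: $333,000

All-pay auction: the highest bidder wins the item, but every bidder pays their own bid.
Bids ranked: 86,000 (F) > 76,000 (D) > 65,000 (B) > 59,000 (A) > 24,000 (C) > 23,000 (E)
F wins with the top bid; all bids are sunk regardless.
Every bidder forfeits their bid regardless of winning.
Revenue = 59,000 + 65,000 + 24,000 + 76,000 + 23,000 + 86,000 = $333,000.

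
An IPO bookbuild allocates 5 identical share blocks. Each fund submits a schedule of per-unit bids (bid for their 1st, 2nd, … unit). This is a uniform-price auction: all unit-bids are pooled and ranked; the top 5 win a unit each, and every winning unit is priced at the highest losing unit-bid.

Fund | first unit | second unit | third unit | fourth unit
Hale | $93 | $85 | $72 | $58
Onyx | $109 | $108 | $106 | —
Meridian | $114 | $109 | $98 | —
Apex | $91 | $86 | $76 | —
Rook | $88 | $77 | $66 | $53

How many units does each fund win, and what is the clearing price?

Merging the schedules and taking the best 5: 114 (Meridian-1), 109 (Onyx-1), 109 (Meridian-2), 108 (Onyx-2), 106 (Onyx-3)
First bid not allocated: $98.
Allocation: Meridian 2, Onyx 3.

Meridian 2, Onyx 3; clearing price $98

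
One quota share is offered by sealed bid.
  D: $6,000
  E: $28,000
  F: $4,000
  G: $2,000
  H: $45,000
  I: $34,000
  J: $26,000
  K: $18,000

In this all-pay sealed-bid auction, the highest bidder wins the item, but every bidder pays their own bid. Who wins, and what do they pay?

H pays $45,000

Rule: the highest bidder wins the item, but every bidder pays their own bid.
Bids in order: 45,000 (H) > 34,000 (I) > 28,000 (E) > 26,000 (J) > 18,000 (K) > 6,000 (D) > …
H is highest and takes the item; every bidder forfeits their bid.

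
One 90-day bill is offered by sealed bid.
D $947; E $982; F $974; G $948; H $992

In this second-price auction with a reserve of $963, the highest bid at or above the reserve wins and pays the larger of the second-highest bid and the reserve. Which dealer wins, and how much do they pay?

H pays $982

Rule: the highest bid at or above the reserve wins and pays the larger of the second-highest bid and the reserve.
Sorting bids: 992 (H) > 982 (E) > 974 (F) > 948 (G) > 947 (D)
Highest eligible bid: H at $992.
max(second-highest $982, reserve $963) = $982; the reserve does not bind.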